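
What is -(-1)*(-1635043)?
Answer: -1635043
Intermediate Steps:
-(-1)*(-1635043) = -1*1635043 = -1635043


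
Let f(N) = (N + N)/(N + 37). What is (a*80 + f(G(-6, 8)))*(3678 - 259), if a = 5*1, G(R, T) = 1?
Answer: 25987819/19 ≈ 1.3678e+6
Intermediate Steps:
a = 5
f(N) = 2*N/(37 + N) (f(N) = (2*N)/(37 + N) = 2*N/(37 + N))
(a*80 + f(G(-6, 8)))*(3678 - 259) = (5*80 + 2*1/(37 + 1))*(3678 - 259) = (400 + 2*1/38)*3419 = (400 + 2*1*(1/38))*3419 = (400 + 1/19)*3419 = (7601/19)*3419 = 25987819/19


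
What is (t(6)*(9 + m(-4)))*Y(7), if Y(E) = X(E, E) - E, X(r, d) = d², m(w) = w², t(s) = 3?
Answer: 3150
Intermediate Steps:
Y(E) = E² - E
(t(6)*(9 + m(-4)))*Y(7) = (3*(9 + (-4)²))*(7*(-1 + 7)) = (3*(9 + 16))*(7*6) = (3*25)*42 = 75*42 = 3150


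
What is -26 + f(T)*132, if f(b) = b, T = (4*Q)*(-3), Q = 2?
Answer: -3194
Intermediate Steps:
T = -24 (T = (4*2)*(-3) = 8*(-3) = -24)
-26 + f(T)*132 = -26 - 24*132 = -26 - 3168 = -3194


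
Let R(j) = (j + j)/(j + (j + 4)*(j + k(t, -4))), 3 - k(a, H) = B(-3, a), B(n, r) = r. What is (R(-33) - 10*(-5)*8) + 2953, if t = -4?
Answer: 2417447/721 ≈ 3352.9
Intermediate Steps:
k(a, H) = 3 - a
R(j) = 2*j/(j + (4 + j)*(7 + j)) (R(j) = (j + j)/(j + (j + 4)*(j + (3 - 1*(-4)))) = (2*j)/(j + (4 + j)*(j + (3 + 4))) = (2*j)/(j + (4 + j)*(j + 7)) = (2*j)/(j + (4 + j)*(7 + j)) = 2*j/(j + (4 + j)*(7 + j)))
(R(-33) - 10*(-5)*8) + 2953 = (2*(-33)/(28 + (-33)² + 12*(-33)) - 10*(-5)*8) + 2953 = (2*(-33)/(28 + 1089 - 396) + 50*8) + 2953 = (2*(-33)/721 + 400) + 2953 = (2*(-33)*(1/721) + 400) + 2953 = (-66/721 + 400) + 2953 = 288334/721 + 2953 = 2417447/721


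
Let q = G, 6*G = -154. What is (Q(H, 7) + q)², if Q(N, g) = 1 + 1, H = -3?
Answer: 5041/9 ≈ 560.11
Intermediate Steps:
G = -77/3 (G = (⅙)*(-154) = -77/3 ≈ -25.667)
q = -77/3 ≈ -25.667
Q(N, g) = 2
(Q(H, 7) + q)² = (2 - 77/3)² = (-71/3)² = 5041/9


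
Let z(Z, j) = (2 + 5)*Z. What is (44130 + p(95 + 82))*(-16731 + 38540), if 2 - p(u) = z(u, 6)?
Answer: 935453437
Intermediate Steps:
z(Z, j) = 7*Z
p(u) = 2 - 7*u
(44130 + p(95 + 82))*(-16731 + 38540) = (44130 + (2 - 7*(95 + 82)))*(-16731 + 38540) = (44130 + (2 - 7*177))*21809 = (44130 + (2 - 1239))*21809 = (44130 - 1237)*21809 = 42893*21809 = 935453437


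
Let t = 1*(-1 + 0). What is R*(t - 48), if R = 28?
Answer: -1372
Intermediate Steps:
t = -1 (t = 1*(-1) = -1)
R*(t - 48) = 28*(-1 - 48) = 28*(-49) = -1372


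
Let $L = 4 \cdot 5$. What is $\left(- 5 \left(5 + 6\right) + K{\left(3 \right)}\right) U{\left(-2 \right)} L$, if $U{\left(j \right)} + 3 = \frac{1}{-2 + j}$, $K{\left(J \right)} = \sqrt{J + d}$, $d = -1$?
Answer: $3575 - 65 \sqrt{2} \approx 3483.1$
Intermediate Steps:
$K{\left(J \right)} = \sqrt{-1 + J}$ ($K{\left(J \right)} = \sqrt{J - 1} = \sqrt{-1 + J}$)
$U{\left(j \right)} = -3 + \frac{1}{-2 + j}$
$L = 20$
$\left(- 5 \left(5 + 6\right) + K{\left(3 \right)}\right) U{\left(-2 \right)} L = \left(- 5 \left(5 + 6\right) + \sqrt{-1 + 3}\right) \frac{7 - -6}{-2 - 2} \cdot 20 = \left(\left(-5\right) 11 + \sqrt{2}\right) \frac{7 + 6}{-4} \cdot 20 = \left(-55 + \sqrt{2}\right) \left(\left(- \frac{1}{4}\right) 13\right) 20 = \left(-55 + \sqrt{2}\right) \left(- \frac{13}{4}\right) 20 = \left(\frac{715}{4} - \frac{13 \sqrt{2}}{4}\right) 20 = 3575 - 65 \sqrt{2}$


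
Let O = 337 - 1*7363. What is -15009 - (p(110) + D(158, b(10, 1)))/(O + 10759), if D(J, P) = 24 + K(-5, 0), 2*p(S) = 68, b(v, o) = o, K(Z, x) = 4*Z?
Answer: -56028635/3733 ≈ -15009.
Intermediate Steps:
p(S) = 34 (p(S) = (½)*68 = 34)
D(J, P) = 4 (D(J, P) = 24 + 4*(-5) = 24 - 20 = 4)
O = -7026 (O = 337 - 7363 = -7026)
-15009 - (p(110) + D(158, b(10, 1)))/(O + 10759) = -15009 - (34 + 4)/(-7026 + 10759) = -15009 - 38/3733 = -56028635/3733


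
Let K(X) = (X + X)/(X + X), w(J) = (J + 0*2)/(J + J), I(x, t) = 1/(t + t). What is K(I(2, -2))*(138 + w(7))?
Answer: 277/2 ≈ 138.50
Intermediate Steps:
I(x, t) = 1/(2*t)
w(J) = ½ (w(J) = (J + 0)/((2*J)) = J*(1/(2*J)) = ½)
K(X) = 1 (K(X) = (2*X)/((2*X)) = (2*X)*(1/(2*X)) = 1)
K(I(2, -2))*(138 + w(7)) = 1*(138 + ½) = 1*(277/2) = 277/2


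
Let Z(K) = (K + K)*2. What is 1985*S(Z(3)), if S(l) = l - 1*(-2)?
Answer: 27790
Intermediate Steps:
Z(K) = 4*K (Z(K) = (2*K)*2 = 4*K)
S(l) = 2 + l (S(l) = l + 2 = 2 + l)
1985*S(Z(3)) = 1985*(2 + 4*3) = 1985*(2 + 12) = 1985*14 = 27790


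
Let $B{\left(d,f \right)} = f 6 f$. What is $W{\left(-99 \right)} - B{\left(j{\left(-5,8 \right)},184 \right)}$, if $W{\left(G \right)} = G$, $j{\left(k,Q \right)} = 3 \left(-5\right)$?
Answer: $-203235$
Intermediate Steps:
$j{\left(k,Q \right)} = -15$
$B{\left(d,f \right)} = 6 f^{2}$ ($B{\left(d,f \right)} = 6 f f = 6 f^{2}$)
$W{\left(-99 \right)} - B{\left(j{\left(-5,8 \right)},184 \right)} = -99 - 6 \cdot 184^{2} = -99 - 6 \cdot 33856 = -99 - 203136 = -203235$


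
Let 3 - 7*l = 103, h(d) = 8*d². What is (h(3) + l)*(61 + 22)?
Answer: 33532/7 ≈ 4790.3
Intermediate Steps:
l = -100/7 (l = 3/7 - ⅐*103 = 3/7 - 103/7 = -100/7 ≈ -14.286)
(h(3) + l)*(61 + 22) = (8*3² - 100/7)*(61 + 22) = (8*9 - 100/7)*83 = (72 - 100/7)*83 = (404/7)*83 = 33532/7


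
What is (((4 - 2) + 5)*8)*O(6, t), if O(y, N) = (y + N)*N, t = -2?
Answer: -448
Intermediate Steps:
O(y, N) = N*(N + y) (O(y, N) = (N + y)*N = N*(N + y))
(((4 - 2) + 5)*8)*O(6, t) = (((4 - 2) + 5)*8)*(-2*(-2 + 6)) = ((2 + 5)*8)*(-2*4) = (7*8)*(-8) = 56*(-8) = -448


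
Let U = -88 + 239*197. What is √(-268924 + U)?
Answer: I*√221929 ≈ 471.09*I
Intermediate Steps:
U = 46995 (U = -88 + 47083 = 46995)
√(-268924 + U) = √(-268924 + 46995) = √(-221929) = I*√221929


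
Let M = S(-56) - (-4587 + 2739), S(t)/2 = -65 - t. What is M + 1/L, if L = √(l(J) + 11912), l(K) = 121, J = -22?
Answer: 1830 + √1337/4011 ≈ 1830.0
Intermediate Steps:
L = 3*√1337 (L = √(121 + 11912) = √12033 = 3*√1337 ≈ 109.70)
S(t) = -130 - 2*t (S(t) = 2*(-65 - t) = -130 - 2*t)
M = 1830 (M = (-130 - 2*(-56)) - (-4587 + 2739) = (-130 + 112) - 1*(-1848) = -18 + 1848 = 1830)
M + 1/L = 1830 + 1/(3*√1337) = 1830 + √1337/4011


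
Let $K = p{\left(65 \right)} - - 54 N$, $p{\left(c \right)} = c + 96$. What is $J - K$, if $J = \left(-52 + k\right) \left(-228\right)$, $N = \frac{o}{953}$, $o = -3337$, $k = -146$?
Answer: $\frac{43048997}{953} \approx 45172.0$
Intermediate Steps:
$p{\left(c \right)} = 96 + c$
$N = - \frac{3337}{953} \approx -3.5016$
$J = 45144$ ($J = \left(-52 - 146\right) \left(-228\right) = \left(-198\right) \left(-228\right) = 45144$)
$K = - \frac{26765}{953}$ ($K = \left(96 + 65\right) - \left(-54\right) \left(- \frac{3337}{953}\right) = 161 - \frac{180198}{953} = - \frac{26765}{953} \approx -28.085$)
$J - K = 45144 - - \frac{26765}{953} = 45144 + \frac{26765}{953} = \frac{43048997}{953}$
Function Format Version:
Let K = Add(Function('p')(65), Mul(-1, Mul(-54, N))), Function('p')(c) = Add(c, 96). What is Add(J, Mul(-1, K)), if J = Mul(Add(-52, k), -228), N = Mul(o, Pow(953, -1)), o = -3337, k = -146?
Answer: Rational(43048997, 953) ≈ 45172.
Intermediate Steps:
Function('p')(c) = Add(96, c)
N = Rational(-3337, 953) (N = Mul(-3337, Pow(953, -1)) = Mul(-3337, Rational(1, 953)) = Rational(-3337, 953) ≈ -3.5016)
J = 45144 (J = Mul(Add(-52, -146), -228) = Mul(-198, -228) = 45144)
K = Rational(-26765, 953) (K = Add(Add(96, 65), Mul(-1, Mul(-54, Rational(-3337, 953)))) = Add(161, Mul(-1, Rational(180198, 953))) = Add(161, Rational(-180198, 953)) = Rational(-26765, 953) ≈ -28.085)
Add(J, Mul(-1, K)) = Add(45144, Mul(-1, Rational(-26765, 953))) = Add(45144, Rational(26765, 953)) = Rational(43048997, 953)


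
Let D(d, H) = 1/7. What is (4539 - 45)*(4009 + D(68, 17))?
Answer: 18017088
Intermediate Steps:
D(d, H) = ⅐
(4539 - 45)*(4009 + D(68, 17)) = (4539 - 45)*(4009 + ⅐) = 4494*(28064/7) = 18017088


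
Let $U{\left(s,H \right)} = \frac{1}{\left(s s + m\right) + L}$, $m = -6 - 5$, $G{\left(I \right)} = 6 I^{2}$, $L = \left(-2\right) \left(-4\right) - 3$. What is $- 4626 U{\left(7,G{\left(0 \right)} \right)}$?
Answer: $- \frac{4626}{43} \approx -107.58$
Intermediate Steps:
$L = 5$ ($L = 8 - 3 = 5$)
$m = -11$ ($m = -6 - 5 = -11$)
$U{\left(s,H \right)} = \frac{1}{-6 + s^{2}}$ ($U{\left(s,H \right)} = \frac{1}{\left(s s - 11\right) + 5} = \frac{1}{\left(s^{2} - 11\right) + 5} = \frac{1}{\left(-11 + s^{2}\right) + 5} = \frac{1}{-6 + s^{2}}$)
$- 4626 U{\left(7,G{\left(0 \right)} \right)} = - \frac{4626}{-6 + 7^{2}} = - \frac{4626}{-6 + 49} = - \frac{4626}{43}$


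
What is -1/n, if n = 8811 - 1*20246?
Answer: 1/11435 ≈ 8.7451e-5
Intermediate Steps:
n = -11435 (n = 8811 - 20246 = -11435)
-1/n = -1/(-11435) = -1*(-1/11435) = 1/11435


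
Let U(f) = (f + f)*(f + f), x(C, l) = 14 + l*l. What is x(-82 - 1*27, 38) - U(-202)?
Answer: -161758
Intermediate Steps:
x(C, l) = 14 + l²
U(f) = 4*f² (U(f) = (2*f)*(2*f) = 4*f²)
x(-82 - 1*27, 38) - U(-202) = (14 + 38²) - 4*(-202)² = (14 + 1444) - 4*40804 = 1458 - 1*163216 = 1458 - 163216 = -161758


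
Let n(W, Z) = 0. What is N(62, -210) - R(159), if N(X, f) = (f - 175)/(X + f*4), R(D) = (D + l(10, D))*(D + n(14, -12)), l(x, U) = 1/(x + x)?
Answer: -196744181/7780 ≈ -25288.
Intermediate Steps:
l(x, U) = 1/(2*x)
R(D) = D*(1/20 + D) (R(D) = (D + (½)/10)*(D + 0) = (D + (½)*(⅒))*D = (D + 1/20)*D = (1/20 + D)*D = D*(1/20 + D))
N(X, f) = (-175 + f)/(X + 4*f)
N(62, -210) - R(159) = (-175 - 210)/(62 + 4*(-210)) - 159*(1/20 + 159) = -385/(62 - 840) - 159*3181/20 = -385/(-778) - 1*505779/20 = -1/778*(-385) - 505779/20 = 385/778 - 505779/20 = -196744181/7780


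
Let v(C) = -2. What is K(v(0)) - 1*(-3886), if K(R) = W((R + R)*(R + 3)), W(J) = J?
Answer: 3882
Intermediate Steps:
K(R) = 2*R*(3 + R) (K(R) = (R + R)*(R + 3) = (2*R)*(3 + R) = 2*R*(3 + R))
K(v(0)) - 1*(-3886) = 2*(-2)*(3 - 2) - 1*(-3886) = 2*(-2)*1 + 3886 = -4 + 3886 = 3882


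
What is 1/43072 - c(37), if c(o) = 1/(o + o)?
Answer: -21499/1593664 ≈ -0.013490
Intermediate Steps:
c(o) = 1/(2*o)
1/43072 - c(37) = 1/43072 - 1/(2*37) = 1/43072 - 1*1/74 = 1/43072 - 1/74 = -21499/1593664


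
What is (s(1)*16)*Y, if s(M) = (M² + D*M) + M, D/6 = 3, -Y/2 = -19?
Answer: 12160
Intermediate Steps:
Y = 38 (Y = -2*(-19) = 38)
D = 18 (D = 6*3 = 18)
s(M) = M² + 19*M (s(M) = (M² + 18*M) + M = M² + 19*M)
(s(1)*16)*Y = ((1*(19 + 1))*16)*38 = ((1*20)*16)*38 = (20*16)*38 = 320*38 = 12160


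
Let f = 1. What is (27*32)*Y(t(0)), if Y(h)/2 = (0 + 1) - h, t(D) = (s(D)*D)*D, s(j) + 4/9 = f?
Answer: 1728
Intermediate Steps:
s(j) = 5/9 (s(j) = -4/9 + 1 = 5/9)
t(D) = 5*D²/9 (t(D) = (5*D/9)*D = 5*D²/9)
Y(h) = 2 - 2*h (Y(h) = 2*((0 + 1) - h) = 2*(1 - h) = 2 - 2*h)
(27*32)*Y(t(0)) = (27*32)*(2 - 10*0²/9) = 864*(2 - 10*0/9) = 864*(2 - 2*0) = 864*(2 + 0) = 864*2 = 1728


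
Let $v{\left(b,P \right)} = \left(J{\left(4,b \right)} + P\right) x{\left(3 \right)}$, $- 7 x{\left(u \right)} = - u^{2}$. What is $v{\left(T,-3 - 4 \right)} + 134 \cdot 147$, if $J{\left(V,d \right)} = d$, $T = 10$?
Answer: $\frac{137913}{7} \approx 19702.0$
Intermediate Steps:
$x{\left(u \right)} = \frac{u^{2}}{7}$ ($x{\left(u \right)} = - \frac{\left(-1\right) u^{2}}{7} = \frac{u^{2}}{7}$)
$v{\left(b,P \right)} = \frac{9 P}{7} + \frac{9 b}{7}$ ($v{\left(b,P \right)} = \left(b + P\right) \frac{3^{2}}{7} = \left(P + b\right) \frac{1}{7} \cdot 9 = \left(P + b\right) \frac{9}{7} = \frac{9 P}{7} + \frac{9 b}{7}$)
$v{\left(T,-3 - 4 \right)} + 134 \cdot 147 = \left(\frac{9 \left(-3 - 4\right)}{7} + \frac{9}{7} \cdot 10\right) + 134 \cdot 147 = \left(\frac{9}{7} \left(-7\right) + \frac{90}{7}\right) + 19698 = \left(-9 + \frac{90}{7}\right) + 19698 = \frac{27}{7} + 19698 = \frac{137913}{7}$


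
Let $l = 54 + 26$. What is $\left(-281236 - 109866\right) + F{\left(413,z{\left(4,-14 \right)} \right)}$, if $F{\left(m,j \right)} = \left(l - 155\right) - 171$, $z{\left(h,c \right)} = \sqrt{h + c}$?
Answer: $-391348$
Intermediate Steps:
$z{\left(h,c \right)} = \sqrt{c + h}$
$l = 80$
$F{\left(m,j \right)} = -246$ ($F{\left(m,j \right)} = \left(80 - 155\right) - 171 = -75 - 171 = -246$)
$\left(-281236 - 109866\right) + F{\left(413,z{\left(4,-14 \right)} \right)} = \left(-281236 - 109866\right) - 246 = -391102 - 246 = -391348$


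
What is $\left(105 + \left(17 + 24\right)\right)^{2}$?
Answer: $21316$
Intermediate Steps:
$\left(105 + \left(17 + 24\right)\right)^{2} = \left(105 + 41\right)^{2} = 146^{2} = 21316$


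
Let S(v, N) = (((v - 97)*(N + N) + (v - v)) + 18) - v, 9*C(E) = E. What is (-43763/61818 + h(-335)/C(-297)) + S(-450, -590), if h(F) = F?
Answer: 146412056587/226666 ≈ 6.4594e+5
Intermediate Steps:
C(E) = E/9
S(v, N) = 18 - v + 2*N*(-97 + v) (S(v, N) = (((-97 + v)*(2*N) + 0) + 18) - v = ((2*N*(-97 + v) + 0) + 18) - v = (2*N*(-97 + v) + 18) - v = (18 + 2*N*(-97 + v)) - v = 18 - v + 2*N*(-97 + v))
(-43763/61818 + h(-335)/C(-297)) + S(-450, -590) = (-43763/61818 - 335/((⅑)*(-297))) + (18 - 1*(-450) - 194*(-590) + 2*(-590)*(-450)) = (-43763*1/61818 - 335/(-33)) + (18 + 450 + 114460 + 531000) = (-43763/61818 - 335*(-1/33)) + 645928 = (-43763/61818 + 335/33) + 645928 = 2140539/226666 + 645928 = 146412056587/226666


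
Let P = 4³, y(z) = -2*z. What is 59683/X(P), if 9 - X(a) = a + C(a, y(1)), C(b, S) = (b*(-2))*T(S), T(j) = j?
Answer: -59683/311 ≈ -191.91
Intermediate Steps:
C(b, S) = -2*S*b (C(b, S) = (b*(-2))*S = (-2*b)*S = -2*S*b)
P = 64
X(a) = 9 - 5*a (X(a) = 9 - (a - 2*(-2*1)*a) = 9 - (a - 2*(-2)*a) = 9 - (a + 4*a) = 9 - 5*a)
59683/X(P) = 59683/(9 - 5*64) = 59683/(9 - 320) = 59683/(-311) = 59683*(-1/311) = -59683/311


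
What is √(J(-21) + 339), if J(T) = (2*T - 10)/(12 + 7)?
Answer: √121391/19 ≈ 18.337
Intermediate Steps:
J(T) = -10/19 + 2*T/19 (J(T) = (-10 + 2*T)/19 = (-10 + 2*T)*(1/19) = -10/19 + 2*T/19)
√(J(-21) + 339) = √((-10/19 + (2/19)*(-21)) + 339) = √((-10/19 - 42/19) + 339) = √(-52/19 + 339) = √(6389/19) = √121391/19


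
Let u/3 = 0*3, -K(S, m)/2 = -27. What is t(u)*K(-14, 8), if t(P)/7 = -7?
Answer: -2646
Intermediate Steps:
K(S, m) = 54 (K(S, m) = -2*(-27) = 54)
u = 0 (u = 3*(0*3) = 3*0 = 0)
t(P) = -49 (t(P) = 7*(-7) = -49)
t(u)*K(-14, 8) = -49*54 = -2646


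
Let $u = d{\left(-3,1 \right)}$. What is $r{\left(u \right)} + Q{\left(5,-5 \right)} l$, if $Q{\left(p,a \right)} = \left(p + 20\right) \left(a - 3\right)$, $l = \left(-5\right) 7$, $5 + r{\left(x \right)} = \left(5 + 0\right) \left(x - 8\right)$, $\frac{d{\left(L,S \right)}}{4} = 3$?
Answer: $7015$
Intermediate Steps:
$d{\left(L,S \right)} = 12$ ($d{\left(L,S \right)} = 4 \cdot 3 = 12$)
$u = 12$
$r{\left(x \right)} = -45 + 5 x$ ($r{\left(x \right)} = -5 + \left(5 + 0\right) \left(x - 8\right) = -5 + 5 \left(-8 + x\right) = -5 + \left(-40 + 5 x\right) = -45 + 5 x$)
$l = -35$
$Q{\left(p,a \right)} = \left(-3 + a\right) \left(20 + p\right)$ ($Q{\left(p,a \right)} = \left(20 + p\right) \left(-3 + a\right) = \left(-3 + a\right) \left(20 + p\right)$)
$r{\left(u \right)} + Q{\left(5,-5 \right)} l = \left(-45 + 5 \cdot 12\right) + \left(-60 - 15 + 20 \left(-5\right) - 25\right) \left(-35\right) = \left(-45 + 60\right) + \left(-60 - 15 - 100 - 25\right) \left(-35\right) = 15 - -7000 = 15 + 7000 = 7015$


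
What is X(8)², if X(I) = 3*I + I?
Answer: 1024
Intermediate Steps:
X(I) = 4*I
X(8)² = (4*8)² = 32² = 1024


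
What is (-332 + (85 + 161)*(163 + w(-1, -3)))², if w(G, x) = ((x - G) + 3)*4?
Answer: 1660562500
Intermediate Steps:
w(G, x) = 12 - 4*G + 4*x (w(G, x) = (3 + x - G)*4 = 12 - 4*G + 4*x)
(-332 + (85 + 161)*(163 + w(-1, -3)))² = (-332 + (85 + 161)*(163 + (12 - 4*(-1) + 4*(-3))))² = (-332 + 246*(163 + (12 + 4 - 12)))² = (-332 + 246*(163 + 4))² = (-332 + 246*167)² = (-332 + 41082)² = 40750² = 1660562500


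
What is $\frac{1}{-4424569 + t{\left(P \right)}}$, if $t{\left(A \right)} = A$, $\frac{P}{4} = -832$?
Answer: $- \frac{1}{4427897} \approx -2.2584 \cdot 10^{-7}$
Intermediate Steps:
$P = -3328$ ($P = 4 \left(-832\right) = -3328$)
$\frac{1}{-4424569 + t{\left(P \right)}} = \frac{1}{-4424569 - 3328} = \frac{1}{-4427897} = - \frac{1}{4427897}$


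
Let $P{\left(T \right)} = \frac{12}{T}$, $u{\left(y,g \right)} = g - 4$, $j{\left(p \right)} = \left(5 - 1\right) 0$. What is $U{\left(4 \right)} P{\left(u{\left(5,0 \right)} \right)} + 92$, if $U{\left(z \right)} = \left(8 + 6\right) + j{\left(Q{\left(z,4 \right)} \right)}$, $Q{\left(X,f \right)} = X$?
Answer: $50$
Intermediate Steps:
$j{\left(p \right)} = 0$ ($j{\left(p \right)} = \left(5 - 1\right) 0 = 4 \cdot 0 = 0$)
$U{\left(z \right)} = 14$ ($U{\left(z \right)} = \left(8 + 6\right) + 0 = 14 + 0 = 14$)
$u{\left(y,g \right)} = -4 + g$ ($u{\left(y,g \right)} = g - 4 = -4 + g$)
$U{\left(4 \right)} P{\left(u{\left(5,0 \right)} \right)} + 92 = 14 \frac{12}{-4 + 0} + 92 = 14 \frac{12}{-4} + 92 = 14 \cdot 12 \left(- \frac{1}{4}\right) + 92 = 14 \left(-3\right) + 92 = -42 + 92 = 50$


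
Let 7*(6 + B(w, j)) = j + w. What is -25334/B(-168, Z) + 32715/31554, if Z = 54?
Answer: 77789261/68367 ≈ 1137.8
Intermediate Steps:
B(w, j) = -6 + j/7 + w/7 (B(w, j) = -6 + (j + w)/7 = -6 + (j/7 + w/7) = -6 + j/7 + w/7)
-25334/B(-168, Z) + 32715/31554 = -25334/(-6 + (1/7)*54 + (1/7)*(-168)) + 32715/31554 = -25334/(-6 + 54/7 - 24) + 32715*(1/31554) = -25334/(-156/7) + 3635/3506 = -25334*(-7/156) + 3635/3506 = 88669/78 + 3635/3506 = 77789261/68367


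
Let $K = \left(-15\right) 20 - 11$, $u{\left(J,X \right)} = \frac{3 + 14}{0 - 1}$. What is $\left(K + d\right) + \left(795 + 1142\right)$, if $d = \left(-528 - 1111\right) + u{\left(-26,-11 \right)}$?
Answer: $-30$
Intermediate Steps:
$u{\left(J,X \right)} = -17$ ($u{\left(J,X \right)} = \frac{17}{-1} = 17 \left(-1\right) = -17$)
$K = -311$ ($K = -300 - 11 = -311$)
$d = -1656$ ($d = \left(-528 - 1111\right) - 17 = -1639 - 17 = -1656$)
$\left(K + d\right) + \left(795 + 1142\right) = \left(-311 - 1656\right) + \left(795 + 1142\right) = -1967 + 1937 = -30$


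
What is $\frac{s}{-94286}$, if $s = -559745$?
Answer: $\frac{559745}{94286} \approx 5.9367$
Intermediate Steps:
$\frac{s}{-94286} = - \frac{559745}{-94286} = \left(-559745\right) \left(- \frac{1}{94286}\right) = \frac{559745}{94286}$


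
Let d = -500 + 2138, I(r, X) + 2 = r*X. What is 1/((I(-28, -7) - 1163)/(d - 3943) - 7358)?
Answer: -2305/16959221 ≈ -0.00013591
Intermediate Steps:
I(r, X) = -2 + X*r (I(r, X) = -2 + r*X = -2 + X*r)
d = 1638
1/((I(-28, -7) - 1163)/(d - 3943) - 7358) = 1/(((-2 - 7*(-28)) - 1163)/(1638 - 3943) - 7358) = 1/(((-2 + 196) - 1163)/(-2305) - 7358) = 1/((194 - 1163)*(-1/2305) - 7358) = 1/(-969*(-1/2305) - 7358) = 1/(969/2305 - 7358) = 1/(-16959221/2305) = -2305/16959221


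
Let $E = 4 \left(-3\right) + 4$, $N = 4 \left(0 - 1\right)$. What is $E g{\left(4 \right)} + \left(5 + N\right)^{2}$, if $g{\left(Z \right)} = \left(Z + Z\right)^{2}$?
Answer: $-511$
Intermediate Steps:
$N = -4$ ($N = 4 \left(-1\right) = -4$)
$g{\left(Z \right)} = 4 Z^{2}$ ($g{\left(Z \right)} = \left(2 Z\right)^{2} = 4 Z^{2}$)
$E = -8$ ($E = -12 + 4 = -8$)
$E g{\left(4 \right)} + \left(5 + N\right)^{2} = - 8 \cdot 4 \cdot 4^{2} + \left(5 - 4\right)^{2} = - 8 \cdot 4 \cdot 16 + 1^{2} = \left(-8\right) 64 + 1 = -512 + 1 = -511$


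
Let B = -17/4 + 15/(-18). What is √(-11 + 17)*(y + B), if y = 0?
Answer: -61*√6/12 ≈ -12.452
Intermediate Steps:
B = -61/12 (B = -17*¼ + 15*(-1/18) = -17/4 - ⅚ = -61/12 ≈ -5.0833)
√(-11 + 17)*(y + B) = √(-11 + 17)*(0 - 61/12) = √6*(-61/12) = -61*√6/12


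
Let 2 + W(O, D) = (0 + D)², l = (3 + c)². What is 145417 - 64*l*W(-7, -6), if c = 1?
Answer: 110601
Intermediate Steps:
l = 16 (l = (3 + 1)² = 4² = 16)
W(O, D) = -2 + D² (W(O, D) = -2 + (0 + D)² = -2 + D²)
145417 - 64*l*W(-7, -6) = 145417 - 64*16*(-2 + (-6)²) = 145417 - 1024*(-2 + 36) = 145417 - 1024*34 = 145417 - 1*34816 = 145417 - 34816 = 110601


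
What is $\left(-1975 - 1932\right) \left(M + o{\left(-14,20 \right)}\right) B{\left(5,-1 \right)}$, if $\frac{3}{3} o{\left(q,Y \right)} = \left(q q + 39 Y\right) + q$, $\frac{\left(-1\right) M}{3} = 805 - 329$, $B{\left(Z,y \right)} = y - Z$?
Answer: $-10923972$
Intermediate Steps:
$M = -1428$ ($M = - 3 \left(805 - 329\right) = \left(-3\right) 476 = -1428$)
$o{\left(q,Y \right)} = q + q^{2} + 39 Y$ ($o{\left(q,Y \right)} = \left(q q + 39 Y\right) + q = \left(q^{2} + 39 Y\right) + q = q + q^{2} + 39 Y$)
$\left(-1975 - 1932\right) \left(M + o{\left(-14,20 \right)}\right) B{\left(5,-1 \right)} = \left(-1975 - 1932\right) \left(-1428 + \left(-14 + \left(-14\right)^{2} + 39 \cdot 20\right)\right) \left(-1 - 5\right) = - 3907 \left(-1428 + \left(-14 + 196 + 780\right)\right) \left(-1 - 5\right) = - 3907 \left(-1428 + 962\right) \left(-6\right) = \left(-3907\right) \left(-466\right) \left(-6\right) = 1820662 \left(-6\right) = -10923972$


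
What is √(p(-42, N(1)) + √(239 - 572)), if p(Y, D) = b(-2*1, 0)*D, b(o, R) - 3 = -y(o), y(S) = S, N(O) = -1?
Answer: √(-5 + 3*I*√37) ≈ 2.6383 + 3.4584*I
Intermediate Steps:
b(o, R) = 3 - o
p(Y, D) = 5*D (p(Y, D) = (3 - (-2))*D = (3 - 1*(-2))*D = (3 + 2)*D = 5*D)
√(p(-42, N(1)) + √(239 - 572)) = √(5*(-1) + √(239 - 572)) = √(-5 + √(-333)) = √(-5 + 3*I*√37)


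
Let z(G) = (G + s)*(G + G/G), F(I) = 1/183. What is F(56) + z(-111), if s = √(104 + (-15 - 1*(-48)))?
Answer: 2234431/183 - 110*√137 ≈ 10922.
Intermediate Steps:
F(I) = 1/183
s = √137 (s = √(104 + (-15 + 48)) = √(104 + 33) = √137 ≈ 11.705)
z(G) = (1 + G)*(G + √137) (z(G) = (G + √137)*(G + G/G) = (G + √137)*(G + 1) = (G + √137)*(1 + G) = (1 + G)*(G + √137))
F(56) + z(-111) = 1/183 + (-111 + √137 + (-111)² - 111*√137) = 1/183 + (-111 + √137 + 12321 - 111*√137) = 1/183 + (12210 - 110*√137) = 2234431/183 - 110*√137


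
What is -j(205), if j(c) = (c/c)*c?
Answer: -205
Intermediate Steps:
j(c) = c (j(c) = 1*c = c)
-j(205) = -1*205 = -205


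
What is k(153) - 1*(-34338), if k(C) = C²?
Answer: 57747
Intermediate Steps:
k(153) - 1*(-34338) = 153² - 1*(-34338) = 23409 + 34338 = 57747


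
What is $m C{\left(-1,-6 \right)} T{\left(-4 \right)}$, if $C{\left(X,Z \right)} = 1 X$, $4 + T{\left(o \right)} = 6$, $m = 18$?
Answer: $-36$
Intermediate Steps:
$T{\left(o \right)} = 2$ ($T{\left(o \right)} = -4 + 6 = 2$)
$C{\left(X,Z \right)} = X$
$m C{\left(-1,-6 \right)} T{\left(-4 \right)} = 18 \left(-1\right) 2 = \left(-18\right) 2 = -36$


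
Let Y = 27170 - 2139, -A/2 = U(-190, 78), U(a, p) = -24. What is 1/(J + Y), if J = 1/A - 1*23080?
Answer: 48/93649 ≈ 0.00051255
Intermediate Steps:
A = 48 (A = -2*(-24) = 48)
Y = 25031
J = -1107839/48 (J = 1/48 - 1*23080 = 1/48 - 23080 = -1107839/48 ≈ -23080.)
1/(J + Y) = 1/(-1107839/48 + 25031) = 1/(93649/48) = 48/93649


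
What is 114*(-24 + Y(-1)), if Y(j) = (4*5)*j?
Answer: -5016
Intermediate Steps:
Y(j) = 20*j
114*(-24 + Y(-1)) = 114*(-24 + 20*(-1)) = 114*(-24 - 20) = 114*(-44) = -5016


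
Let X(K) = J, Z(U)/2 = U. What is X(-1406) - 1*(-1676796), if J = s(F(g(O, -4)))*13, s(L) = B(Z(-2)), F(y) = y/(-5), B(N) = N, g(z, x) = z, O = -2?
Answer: 1676744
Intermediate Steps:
Z(U) = 2*U
F(y) = -y/5 (F(y) = y*(-⅕) = -y/5)
s(L) = -4 (s(L) = 2*(-2) = -4)
J = -52 (J = -4*13 = -52)
X(K) = -52
X(-1406) - 1*(-1676796) = -52 - 1*(-1676796) = -52 + 1676796 = 1676744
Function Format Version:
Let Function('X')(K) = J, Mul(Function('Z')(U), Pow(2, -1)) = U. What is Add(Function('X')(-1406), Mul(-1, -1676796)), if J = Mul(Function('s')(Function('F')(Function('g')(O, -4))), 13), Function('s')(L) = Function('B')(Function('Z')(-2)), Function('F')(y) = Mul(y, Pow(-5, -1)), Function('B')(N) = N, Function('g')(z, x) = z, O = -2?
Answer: 1676744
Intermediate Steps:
Function('Z')(U) = Mul(2, U)
Function('F')(y) = Mul(Rational(-1, 5), y) (Function('F')(y) = Mul(y, Rational(-1, 5)) = Mul(Rational(-1, 5), y))
Function('s')(L) = -4 (Function('s')(L) = Mul(2, -2) = -4)
J = -52 (J = Mul(-4, 13) = -52)
Function('X')(K) = -52
Add(Function('X')(-1406), Mul(-1, -1676796)) = Add(-52, Mul(-1, -1676796)) = Add(-52, 1676796) = 1676744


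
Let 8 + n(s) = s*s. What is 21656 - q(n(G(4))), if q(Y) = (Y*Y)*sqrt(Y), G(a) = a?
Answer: 21656 - 128*sqrt(2) ≈ 21475.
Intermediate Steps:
n(s) = -8 + s**2 (n(s) = -8 + s*s = -8 + s**2)
q(Y) = Y**(5/2) (q(Y) = Y**2*sqrt(Y) = Y**(5/2))
21656 - q(n(G(4))) = 21656 - (-8 + 4**2)**(5/2) = 21656 - (-8 + 16)**(5/2) = 21656 - 8**(5/2) = 21656 - 128*sqrt(2)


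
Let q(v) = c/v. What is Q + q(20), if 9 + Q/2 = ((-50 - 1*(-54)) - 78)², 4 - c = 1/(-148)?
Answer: 32365233/2960 ≈ 10934.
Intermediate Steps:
c = 593/148 (c = 4 - 1/(-148) = 4 - 1*(-1/148) = 4 + 1/148 = 593/148 ≈ 4.0068)
q(v) = 593/(148*v)
Q = 10934 (Q = -18 + 2*((-50 - 1*(-54)) - 78)² = -18 + 2*((-50 + 54) - 78)² = -18 + 2*(4 - 78)² = -18 + 2*(-74)² = -18 + 2*5476 = -18 + 10952 = 10934)
Q + q(20) = 10934 + (593/148)/20 = 10934 + (593/148)*(1/20) = 10934 + 593/2960 = 32365233/2960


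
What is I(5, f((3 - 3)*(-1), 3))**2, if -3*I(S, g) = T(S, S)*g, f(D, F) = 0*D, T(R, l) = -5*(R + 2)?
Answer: 0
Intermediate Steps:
T(R, l) = -10 - 5*R (T(R, l) = -5*(2 + R) = -10 - 5*R)
f(D, F) = 0
I(S, g) = -g*(-10 - 5*S)/3 (I(S, g) = -(-10 - 5*S)*g/3 = -g*(-10 - 5*S)/3)
I(5, f((3 - 3)*(-1), 3))**2 = ((5/3)*0*(2 + 5))**2 = ((5/3)*0*7)**2 = 0**2 = 0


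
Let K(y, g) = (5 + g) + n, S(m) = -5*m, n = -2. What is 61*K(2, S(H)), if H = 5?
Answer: -1342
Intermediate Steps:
K(y, g) = 3 + g (K(y, g) = (5 + g) - 2 = 3 + g)
61*K(2, S(H)) = 61*(3 - 5*5) = 61*(3 - 25) = 61*(-22) = -1342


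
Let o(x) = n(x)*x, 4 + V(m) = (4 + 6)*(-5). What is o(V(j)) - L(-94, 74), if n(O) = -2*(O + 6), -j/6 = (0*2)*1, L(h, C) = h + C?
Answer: -5164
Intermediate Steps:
L(h, C) = C + h
j = 0 (j = -6*0*2 = -0 = -6*0 = 0)
n(O) = -12 - 2*O (n(O) = -2*(6 + O) = -12 - 2*O)
V(m) = -54 (V(m) = -4 + (4 + 6)*(-5) = -4 + 10*(-5) = -4 - 50 = -54)
o(x) = x*(-12 - 2*x) (o(x) = (-12 - 2*x)*x = x*(-12 - 2*x))
o(V(j)) - L(-94, 74) = -2*(-54)*(6 - 54) - (74 - 94) = -2*(-54)*(-48) - 1*(-20) = -5184 + 20 = -5164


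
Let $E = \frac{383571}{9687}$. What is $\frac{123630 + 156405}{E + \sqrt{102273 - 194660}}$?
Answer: $\frac{115612520598855}{979615017116} - \frac{2919768405435 i \sqrt{92387}}{979615017116} \approx 118.02 - 905.94 i$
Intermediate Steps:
$E = \frac{127857}{3229}$ ($E = 383571 \cdot \frac{1}{9687} = \frac{127857}{3229} \approx 39.596$)
$\frac{123630 + 156405}{E + \sqrt{102273 - 194660}} = \frac{123630 + 156405}{\frac{127857}{3229} + \sqrt{102273 - 194660}} = \frac{280035}{\frac{127857}{3229} + \sqrt{-92387}} = \frac{280035}{\frac{127857}{3229} + i \sqrt{92387}}$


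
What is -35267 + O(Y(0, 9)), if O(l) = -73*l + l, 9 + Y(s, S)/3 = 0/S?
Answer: -33323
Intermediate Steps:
Y(s, S) = -27 (Y(s, S) = -27 + 3*(0/S) = -27 + 3*0 = -27 + 0 = -27)
O(l) = -72*l
-35267 + O(Y(0, 9)) = -35267 - 72*(-27) = -35267 + 1944 = -33323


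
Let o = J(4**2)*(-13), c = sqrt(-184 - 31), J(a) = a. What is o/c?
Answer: 208*I*sqrt(215)/215 ≈ 14.185*I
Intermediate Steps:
c = I*sqrt(215) (c = sqrt(-215) = I*sqrt(215) ≈ 14.663*I)
o = -208 (o = 4**2*(-13) = 16*(-13) = -208)
o/c = -208*(-I*sqrt(215)/215) = -(-208)*I*sqrt(215)/215 = 208*I*sqrt(215)/215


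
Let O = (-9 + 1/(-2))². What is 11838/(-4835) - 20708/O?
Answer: -404766238/1745435 ≈ -231.90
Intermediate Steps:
O = 361/4 (O = (-9 - ½)² = (-19/2)² = 361/4 ≈ 90.250)
11838/(-4835) - 20708/O = 11838/(-4835) - 20708/361/4 = 11838*(-1/4835) - 20708*4/361 = -11838/4835 - 82832/361 = -404766238/1745435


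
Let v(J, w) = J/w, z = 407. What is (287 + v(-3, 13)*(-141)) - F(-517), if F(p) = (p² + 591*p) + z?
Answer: 496217/13 ≈ 38171.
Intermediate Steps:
F(p) = 407 + p² + 591*p (F(p) = (p² + 591*p) + 407 = 407 + p² + 591*p)
(287 + v(-3, 13)*(-141)) - F(-517) = (287 - 3/13*(-141)) - (407 + (-517)² + 591*(-517)) = (287 - 3*1/13*(-141)) - (407 + 267289 - 305547) = (287 - 3/13*(-141)) - 1*(-37851) = (287 + 423/13) + 37851 = 4154/13 + 37851 = 496217/13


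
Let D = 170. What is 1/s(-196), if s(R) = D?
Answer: 1/170 ≈ 0.0058824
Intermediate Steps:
s(R) = 170
1/s(-196) = 1/170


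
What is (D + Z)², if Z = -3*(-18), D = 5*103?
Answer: 323761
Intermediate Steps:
D = 515
Z = 54
(D + Z)² = (515 + 54)² = 569² = 323761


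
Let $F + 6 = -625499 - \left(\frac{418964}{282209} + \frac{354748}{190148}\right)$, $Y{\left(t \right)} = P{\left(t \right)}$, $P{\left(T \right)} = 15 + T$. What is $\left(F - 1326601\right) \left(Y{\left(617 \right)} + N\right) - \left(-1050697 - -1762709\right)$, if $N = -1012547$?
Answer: $\frac{26500291374454358205539}{13415369233} \approx 1.9754 \cdot 10^{12}$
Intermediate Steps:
$Y{\left(t \right)} = 15 + t$
$F = - \frac{8391425476648916}{13415369233}$ ($F = -6 - \left(625499 + \frac{88687}{47537} + \frac{418964}{282209}\right) = -6 - \frac{8391344984433518}{13415369233} = - \frac{8391425476648916}{13415369233} \approx -6.2551 \cdot 10^{5}$)
$\left(F - 1326601\right) \left(Y{\left(617 \right)} + N\right) - \left(-1050697 - -1762709\right) = \left(- \frac{8391425476648916}{13415369233} - 1326601\right) \left(\left(15 + 617\right) - 1012547\right) - \left(-1050697 - -1762709\right) = - \frac{26188267716515949 \left(632 - 1012547\right)}{13415369233} - \left(-1050697 + 1762709\right) = \left(- \frac{26188267716515949}{13415369233}\right) \left(-1011915\right) - 712012 = \frac{26500300926358236532335}{13415369233} - 712012 = \frac{26500291374454358205539}{13415369233}$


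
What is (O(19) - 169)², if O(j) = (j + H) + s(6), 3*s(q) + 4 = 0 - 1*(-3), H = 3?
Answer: 195364/9 ≈ 21707.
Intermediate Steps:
s(q) = -⅓ (s(q) = -4/3 + (0 - 1*(-3))/3 = -4/3 + (0 + 3)/3 = -4/3 + (⅓)*3 = -4/3 + 1 = -⅓)
O(j) = 8/3 + j (O(j) = (j + 3) - ⅓ = (3 + j) - ⅓ = 8/3 + j)
(O(19) - 169)² = ((8/3 + 19) - 169)² = (65/3 - 169)² = (-442/3)² = 195364/9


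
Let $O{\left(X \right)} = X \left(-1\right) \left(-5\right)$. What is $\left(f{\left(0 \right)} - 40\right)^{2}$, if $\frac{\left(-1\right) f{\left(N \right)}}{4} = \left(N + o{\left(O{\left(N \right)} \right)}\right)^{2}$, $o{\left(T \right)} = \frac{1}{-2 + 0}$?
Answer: $1681$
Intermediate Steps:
$O{\left(X \right)} = 5 X$ ($O{\left(X \right)} = - X \left(-5\right) = 5 X$)
$o{\left(T \right)} = - \frac{1}{2}$ ($o{\left(T \right)} = \frac{1}{-2} = - \frac{1}{2}$)
$f{\left(N \right)} = - 4 \left(- \frac{1}{2} + N\right)^{2}$ ($f{\left(N \right)} = - 4 \left(N - \frac{1}{2}\right)^{2} = - 4 \left(- \frac{1}{2} + N\right)^{2}$)
$\left(f{\left(0 \right)} - 40\right)^{2} = \left(- \left(-1 + 2 \cdot 0\right)^{2} - 40\right)^{2} = \left(- \left(-1 + 0\right)^{2} - 40\right)^{2} = \left(- \left(-1\right)^{2} - 40\right)^{2} = \left(\left(-1\right) 1 - 40\right)^{2} = \left(-1 - 40\right)^{2} = \left(-41\right)^{2} = 1681$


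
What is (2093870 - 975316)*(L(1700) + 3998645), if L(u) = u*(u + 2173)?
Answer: 11837371750730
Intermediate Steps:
L(u) = u*(2173 + u)
(2093870 - 975316)*(L(1700) + 3998645) = (2093870 - 975316)*(1700*(2173 + 1700) + 3998645) = 1118554*(1700*3873 + 3998645) = 1118554*(6584100 + 3998645) = 1118554*10582745 = 11837371750730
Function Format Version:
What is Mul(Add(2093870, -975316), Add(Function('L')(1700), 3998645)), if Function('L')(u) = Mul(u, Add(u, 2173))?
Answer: 11837371750730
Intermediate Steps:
Function('L')(u) = Mul(u, Add(2173, u))
Mul(Add(2093870, -975316), Add(Function('L')(1700), 3998645)) = Mul(Add(2093870, -975316), Add(Mul(1700, Add(2173, 1700)), 3998645)) = Mul(1118554, Add(Mul(1700, 3873), 3998645)) = Mul(1118554, Add(6584100, 3998645)) = Mul(1118554, 10582745) = 11837371750730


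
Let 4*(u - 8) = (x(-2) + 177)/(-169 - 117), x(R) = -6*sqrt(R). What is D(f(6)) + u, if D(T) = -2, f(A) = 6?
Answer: 6687/1144 + 3*I*sqrt(2)/572 ≈ 5.8453 + 0.0074172*I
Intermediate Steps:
u = 8975/1144 + 3*I*sqrt(2)/572 (u = 8 + ((-6*I*sqrt(2) + 177)/(-169 - 117))/4 = 8 + ((-6*I*sqrt(2) + 177)/(-286))/4 = 8 + ((-6*I*sqrt(2) + 177)*(-1/286))/4 = 8 + ((177 - 6*I*sqrt(2))*(-1/286))/4 = 8 + (-177/286 + 3*I*sqrt(2)/143)/4 = 8 + (-177/1144 + 3*I*sqrt(2)/572) = 8975/1144 + 3*I*sqrt(2)/572 ≈ 7.8453 + 0.0074172*I)
D(f(6)) + u = -2 + (8975/1144 + 3*I*sqrt(2)/572) = 6687/1144 + 3*I*sqrt(2)/572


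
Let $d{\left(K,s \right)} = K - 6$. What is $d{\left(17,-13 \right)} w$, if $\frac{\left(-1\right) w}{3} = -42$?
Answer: $1386$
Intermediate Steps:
$d{\left(K,s \right)} = -6 + K$
$w = 126$ ($w = \left(-3\right) \left(-42\right) = 126$)
$d{\left(17,-13 \right)} w = \left(-6 + 17\right) 126 = 11 \cdot 126 = 1386$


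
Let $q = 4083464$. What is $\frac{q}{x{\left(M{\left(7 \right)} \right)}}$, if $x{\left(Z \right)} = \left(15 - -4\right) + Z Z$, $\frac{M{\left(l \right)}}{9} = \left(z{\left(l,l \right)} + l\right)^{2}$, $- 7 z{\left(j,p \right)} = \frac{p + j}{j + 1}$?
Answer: $\frac{1045366784}{43051585} \approx 24.282$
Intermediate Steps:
$z{\left(j,p \right)} = - \frac{j + p}{7 \left(1 + j\right)}$ ($z{\left(j,p \right)} = - \frac{\left(p + j\right) \frac{1}{j + 1}}{7} = - \frac{\left(j + p\right) \frac{1}{1 + j}}{7} = - \frac{\frac{1}{1 + j} \left(j + p\right)}{7} = - \frac{j + p}{7 \left(1 + j\right)}$)
$M{\left(l \right)} = 9 \left(l - \frac{2 l}{7 \left(1 + l\right)}\right)^{2}$ ($M{\left(l \right)} = 9 \left(\frac{- l - l}{7 \left(1 + l\right)} + l\right)^{2} = 9 \left(\frac{\left(-2\right) l}{7 \left(1 + l\right)} + l\right)^{2} = 9 \left(- \frac{2 l}{7 \left(1 + l\right)} + l\right)^{2} = 9 \left(l - \frac{2 l}{7 \left(1 + l\right)}\right)^{2}$)
$x{\left(Z \right)} = 19 + Z^{2}$ ($x{\left(Z \right)} = \left(15 + 4\right) + Z^{2} = 19 + Z^{2}$)
$\frac{q}{x{\left(M{\left(7 \right)} \right)}} = \frac{4083464}{19 + \left(\frac{9 \cdot 7^{2} \left(5 + 7 \cdot 7\right)^{2}}{49 \left(1 + 7\right)^{2}}\right)^{2}} = \frac{4083464}{19 + \left(\frac{9}{49} \cdot 49 \cdot \frac{1}{64} \left(5 + 49\right)^{2}\right)^{2}} = \frac{4083464}{19 + \left(\frac{9}{49} \cdot 49 \cdot \frac{1}{64} \cdot 54^{2}\right)^{2}} = \frac{4083464}{19 + \left(\frac{9}{49} \cdot 49 \cdot \frac{1}{64} \cdot 2916\right)^{2}} = \frac{4083464}{19 + \left(\frac{6561}{16}\right)^{2}} = \frac{4083464}{19 + \frac{43046721}{256}} = \frac{4083464}{\frac{43051585}{256}} = 4083464 \cdot \frac{256}{43051585} = \frac{1045366784}{43051585}$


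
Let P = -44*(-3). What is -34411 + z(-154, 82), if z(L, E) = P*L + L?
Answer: -54893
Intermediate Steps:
P = 132
z(L, E) = 133*L (z(L, E) = 132*L + L = 133*L)
-34411 + z(-154, 82) = -34411 + 133*(-154) = -34411 - 20482 = -54893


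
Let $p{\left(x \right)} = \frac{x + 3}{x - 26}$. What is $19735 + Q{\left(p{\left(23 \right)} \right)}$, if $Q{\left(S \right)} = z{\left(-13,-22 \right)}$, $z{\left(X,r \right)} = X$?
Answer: $19722$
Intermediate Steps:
$p{\left(x \right)} = \frac{3 + x}{-26 + x}$
$Q{\left(S \right)} = -13$
$19735 + Q{\left(p{\left(23 \right)} \right)} = 19735 - 13 = 19722$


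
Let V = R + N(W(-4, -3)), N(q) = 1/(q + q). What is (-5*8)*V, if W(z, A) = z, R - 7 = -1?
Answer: -235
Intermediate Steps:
R = 6 (R = 7 - 1 = 6)
N(q) = 1/(2*q)
V = 47/8 (V = 6 + (½)/(-4) = 6 + (½)*(-¼) = 6 - ⅛ = 47/8 ≈ 5.8750)
(-5*8)*V = -5*8*(47/8) = -40*47/8 = -235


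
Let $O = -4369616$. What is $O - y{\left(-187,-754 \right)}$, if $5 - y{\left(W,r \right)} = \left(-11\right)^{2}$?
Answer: $-4369500$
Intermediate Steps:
$y{\left(W,r \right)} = -116$ ($y{\left(W,r \right)} = 5 - \left(-11\right)^{2} = 5 - 121 = -116$)
$O - y{\left(-187,-754 \right)} = -4369616 - -116 = -4369616 + 116 = -4369500$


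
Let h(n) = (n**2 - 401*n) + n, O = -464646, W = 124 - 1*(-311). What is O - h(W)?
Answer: -479871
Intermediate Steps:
W = 435 (W = 124 + 311 = 435)
h(n) = n**2 - 400*n
O - h(W) = -464646 - 435*(-400 + 435) = -464646 - 435*35 = -464646 - 1*15225 = -464646 - 15225 = -479871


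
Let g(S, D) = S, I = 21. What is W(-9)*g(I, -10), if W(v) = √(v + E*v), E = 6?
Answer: 63*I*√7 ≈ 166.68*I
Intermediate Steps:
W(v) = √7*√v (W(v) = √(v + 6*v) = √(7*v) = √7*√v)
W(-9)*g(I, -10) = (√7*√(-9))*21 = (√7*(3*I))*21 = (3*I*√7)*21 = 63*I*√7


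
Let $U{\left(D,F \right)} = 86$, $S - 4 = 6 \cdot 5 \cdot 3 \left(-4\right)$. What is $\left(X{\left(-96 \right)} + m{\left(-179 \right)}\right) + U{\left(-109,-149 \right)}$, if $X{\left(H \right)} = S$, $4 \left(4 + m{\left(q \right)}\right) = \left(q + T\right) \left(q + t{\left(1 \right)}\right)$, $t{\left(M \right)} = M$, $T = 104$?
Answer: $\frac{6127}{2} \approx 3063.5$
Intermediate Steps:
$m{\left(q \right)} = -4 + \frac{\left(1 + q\right) \left(104 + q\right)}{4}$ ($m{\left(q \right)} = -4 + \frac{\left(q + 104\right) \left(q + 1\right)}{4} = -4 + \frac{\left(104 + q\right) \left(1 + q\right)}{4} = -4 + \frac{\left(1 + q\right) \left(104 + q\right)}{4}$)
$S = -356$ ($S = 4 + 6 \cdot 5 \cdot 3 \left(-4\right) = 4 + 30 \left(-12\right) = 4 - 360 = -356$)
$X{\left(H \right)} = -356$
$\left(X{\left(-96 \right)} + m{\left(-179 \right)}\right) + U{\left(-109,-149 \right)} = \left(-356 + \left(22 + \frac{\left(-179\right)^{2}}{4} + \frac{105}{4} \left(-179\right)\right)\right) + 86 = \left(-356 + \left(22 + \frac{1}{4} \cdot 32041 - \frac{18795}{4}\right)\right) + 86 = \left(-356 + \left(22 + \frac{32041}{4} - \frac{18795}{4}\right)\right) + 86 = \left(-356 + \frac{6667}{2}\right) + 86 = \frac{5955}{2} + 86 = \frac{6127}{2}$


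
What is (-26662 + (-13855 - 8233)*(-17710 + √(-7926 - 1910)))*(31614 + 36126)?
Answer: 26496624151320 - 2992482240*I*√2459 ≈ 2.6497e+13 - 1.4839e+11*I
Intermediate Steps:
(-26662 + (-13855 - 8233)*(-17710 + √(-7926 - 1910)))*(31614 + 36126) = (-26662 - 22088*(-17710 + √(-9836)))*67740 = (-26662 - 22088*(-17710 + 2*I*√2459))*67740 = (-26662 + (391178480 - 44176*I*√2459))*67740 = (391151818 - 44176*I*√2459)*67740 = 26496624151320 - 2992482240*I*√2459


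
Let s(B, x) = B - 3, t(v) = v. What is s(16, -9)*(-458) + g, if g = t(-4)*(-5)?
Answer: -5934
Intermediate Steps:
s(B, x) = -3 + B
g = 20 (g = -4*(-5) = 20)
s(16, -9)*(-458) + g = (-3 + 16)*(-458) + 20 = 13*(-458) + 20 = -5954 + 20 = -5934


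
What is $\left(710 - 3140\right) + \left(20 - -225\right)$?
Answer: $-2185$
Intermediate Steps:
$\left(710 - 3140\right) + \left(20 - -225\right) = -2430 + \left(20 + 225\right) = -2430 + 245 = -2185$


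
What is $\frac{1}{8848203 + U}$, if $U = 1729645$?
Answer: $\frac{1}{10577848} \approx 9.4537 \cdot 10^{-8}$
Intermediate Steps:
$\frac{1}{8848203 + U} = \frac{1}{8848203 + 1729645} = \frac{1}{10577848}$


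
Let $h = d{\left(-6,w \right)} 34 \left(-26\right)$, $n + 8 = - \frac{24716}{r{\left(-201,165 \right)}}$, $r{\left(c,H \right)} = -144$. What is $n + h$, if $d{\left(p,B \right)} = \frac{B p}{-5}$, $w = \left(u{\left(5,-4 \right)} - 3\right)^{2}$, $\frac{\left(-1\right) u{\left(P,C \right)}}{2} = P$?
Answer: $- \frac{32240081}{180} \approx -1.7911 \cdot 10^{5}$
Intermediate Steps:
$u{\left(P,C \right)} = - 2 P$
$w = 169$ ($w = \left(\left(-2\right) 5 - 3\right)^{2} = \left(-10 - 3\right)^{2} = \left(-13\right)^{2} = 169$)
$d{\left(p,B \right)} = - \frac{B p}{5}$ ($d{\left(p,B \right)} = B p \left(- \frac{1}{5}\right) = - \frac{B p}{5}$)
$n = \frac{5891}{36}$ ($n = -8 - \frac{24716}{-144} = -8 - - \frac{6179}{36} = -8 + \frac{6179}{36} = \frac{5891}{36} \approx 163.64$)
$h = - \frac{896376}{5}$ ($h = \left(- \frac{1}{5}\right) 169 \left(-6\right) 34 \left(-26\right) = \frac{1014}{5} \cdot 34 \left(-26\right) = \frac{34476}{5} \left(-26\right) = - \frac{896376}{5} \approx -1.7928 \cdot 10^{5}$)
$n + h = \frac{5891}{36} - \frac{896376}{5} = - \frac{32240081}{180}$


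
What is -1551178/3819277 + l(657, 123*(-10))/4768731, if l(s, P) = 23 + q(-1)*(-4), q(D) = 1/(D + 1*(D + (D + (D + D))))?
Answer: -3362299871057/8278683921585 ≈ -0.40614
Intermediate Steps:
q(D) = 1/(5*D) (q(D) = 1/(D + 1*(D + (D + 2*D))) = 1/(D + 1*(D + 3*D)) = 1/(D + 1*(4*D)) = 1/(D + 4*D) = 1/(5*D))
l(s, P) = 119/5 (l(s, P) = 23 + ((1/5)/(-1))*(-4) = 23 + ((1/5)*(-1))*(-4) = 23 - 1/5*(-4) = 23 + 4/5 = 119/5)
-1551178/3819277 + l(657, 123*(-10))/4768731 = -1551178/3819277 + (119/5)/4768731 = -1551178*1/3819277 + (119/5)*(1/4768731) = -1551178/3819277 + 119/23843655 = -3362299871057/8278683921585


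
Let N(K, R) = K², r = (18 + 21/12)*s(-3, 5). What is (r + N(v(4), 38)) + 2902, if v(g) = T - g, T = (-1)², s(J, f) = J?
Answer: 11407/4 ≈ 2851.8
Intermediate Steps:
T = 1
v(g) = 1 - g
r = -237/4 (r = (18 + 21/12)*(-3) = (18 + 21*(1/12))*(-3) = (18 + 7/4)*(-3) = (79/4)*(-3) = -237/4 ≈ -59.250)
(r + N(v(4), 38)) + 2902 = (-237/4 + (1 - 1*4)²) + 2902 = (-237/4 + (1 - 4)²) + 2902 = (-237/4 + (-3)²) + 2902 = (-237/4 + 9) + 2902 = -201/4 + 2902 = 11407/4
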